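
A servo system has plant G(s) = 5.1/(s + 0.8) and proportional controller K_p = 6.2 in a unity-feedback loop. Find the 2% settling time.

T_s ≈ 0.123 s

Closed-loop transfer function: T(s) = K_p·G(s)/(1 + K_p·G(s)) = 31.62/(s + 0.8 + 31.62) = 31.62/(s + 32.42).
Time constant τ = 1/32.42 = 0.03085 s, so the 2% settling time is about 4τ = 0.123 s.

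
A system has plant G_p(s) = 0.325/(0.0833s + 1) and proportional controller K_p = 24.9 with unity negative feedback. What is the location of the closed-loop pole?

Closed loop: T(s) = K_p·G_p/(1+K_p·G_p) = 8.092/(0.0833s + 1 + 8.092), with pole at s = −(1 + 8.092)/0.0833 = −109.2.

s = -109.2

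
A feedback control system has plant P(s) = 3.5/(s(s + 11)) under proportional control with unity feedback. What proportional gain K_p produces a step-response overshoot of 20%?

K_p = 41.6

From %OS = 100·exp(−πζ/√(1−ζ²)) = 20%, ζ = −ln(0.2)/√(π²+ln²(0.2)) = 0.4559.
Characteristic equation s² + 11s + 3.5K_p = 0 gives ζ = 11/(2√(3.5K_p)).
Setting ζ = 0.4559: √(3.5K_p) = 11/(2·0.4559) = 12.06, so K_p = 145.5/3.5 = 41.6.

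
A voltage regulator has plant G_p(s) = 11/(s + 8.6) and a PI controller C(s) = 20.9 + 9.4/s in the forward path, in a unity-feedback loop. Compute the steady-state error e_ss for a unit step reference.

0

The open loop C(s)G_p(s) has a pole at the origin (type 1), so the static position error constant is infinite and e_ss = 1/(1+∞) = 0.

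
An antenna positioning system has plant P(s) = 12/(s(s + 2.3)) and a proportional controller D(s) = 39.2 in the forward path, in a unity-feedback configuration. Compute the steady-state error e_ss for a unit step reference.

The open loop D(s)P(s) has a pole at the origin (type 1), so the static position error constant is infinite and e_ss = 1/(1+∞) = 0.

0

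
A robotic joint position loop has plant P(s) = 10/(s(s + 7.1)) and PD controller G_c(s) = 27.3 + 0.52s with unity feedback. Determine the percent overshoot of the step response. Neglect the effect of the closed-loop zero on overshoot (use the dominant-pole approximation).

Forward path: (27.3 + 0.52s)·10/(s(s+7.1)). The closed-loop characteristic equation is s² + (7.1 + 10·0.52)s + 10·27.3 = 0.
That is s² + 12.3s + 273 = 0, so ω_n = 16.52 rad/s and ζ = 12.3/(2·16.52) = 0.3722.
%OS = 100·exp(−πζ/√(1−ζ²)) = 28.4%.

28.4%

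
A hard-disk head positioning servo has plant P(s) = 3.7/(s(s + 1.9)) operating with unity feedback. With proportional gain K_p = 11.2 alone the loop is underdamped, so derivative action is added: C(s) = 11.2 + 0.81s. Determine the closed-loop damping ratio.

Forward path: (11.2 + 0.81s)·3.7/(s(s+1.9)). The closed-loop characteristic equation is s² + (1.9 + 3.7·0.81)s + 3.7·11.2 = 0.
That is s² + 4.897s + 41.44 = 0, so ω_n = 6.437 rad/s and ζ = 4.897/(2·6.437) = 0.3804.

ζ = 0.38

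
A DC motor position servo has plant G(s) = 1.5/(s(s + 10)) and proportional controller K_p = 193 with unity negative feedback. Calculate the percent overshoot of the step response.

The closed-loop denominator s² + 10s + 289.5 gives ω_n = √289.5 = 17.01 and ζ = 10/(2ω_n) = 0.2939.
%OS = 100·exp(−πζ/√(1−ζ²)) = 100·exp(−π·0.2939/√0.9136) = 38.1%.

38.1%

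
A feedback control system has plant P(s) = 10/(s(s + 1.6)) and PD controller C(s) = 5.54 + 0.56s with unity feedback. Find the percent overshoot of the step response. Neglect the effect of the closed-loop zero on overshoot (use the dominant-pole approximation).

Forward path: (5.54 + 0.56s)·10/(s(s+1.6)). The closed-loop characteristic equation is s² + (1.6 + 10·0.56)s + 10·5.54 = 0.
That is s² + 7.2s + 55.4 = 0, so ω_n = 7.443 rad/s and ζ = 7.2/(2·7.443) = 0.4837.
%OS = 100·exp(−πζ/√(1−ζ²)) = 17.6%.

17.6%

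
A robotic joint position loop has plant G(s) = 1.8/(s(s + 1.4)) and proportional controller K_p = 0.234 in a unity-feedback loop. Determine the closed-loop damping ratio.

ζ = 1.08

The closed-loop denominator is s(s+1.4) + 0.234·1.8 = s² + 1.4s + 0.4212.
Matching s² + 2ζω_n s + ω_n²: ω_n = √0.4212 = 0.649 rad/s and 2ζω_n = 1.4, so ζ = 1.4/(2·0.649) = 1.08.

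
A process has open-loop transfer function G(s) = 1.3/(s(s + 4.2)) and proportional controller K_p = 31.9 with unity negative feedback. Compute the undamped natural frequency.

ω_n = 6.44 rad/s

1 + K_p·G(s) = 0 gives s² + 4.2s + 41.47 = 0.
Matching s² + 2ζω_n s + ω_n²: ω_n = √41.47 = 6.44 rad/s and 2ζω_n = 4.2, so ζ = 4.2/(2·6.44) = 0.326.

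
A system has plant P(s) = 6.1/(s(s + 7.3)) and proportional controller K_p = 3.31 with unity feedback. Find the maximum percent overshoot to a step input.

The closed-loop denominator s² + 7.3s + 20.19 gives ω_n = √20.19 = 4.493 and ζ = 7.3/(2ω_n) = 0.8123.
%OS = 100·exp(−πζ/√(1−ζ²)) = 100·exp(−π·0.8123/√0.3402) = 1.26%.

1.26%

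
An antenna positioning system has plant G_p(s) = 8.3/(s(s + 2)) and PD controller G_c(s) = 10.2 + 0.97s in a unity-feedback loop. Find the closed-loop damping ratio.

ζ = 0.546

Forward path: (10.2 + 0.97s)·8.3/(s(s+2)). The closed-loop characteristic equation is s² + (2 + 8.3·0.97)s + 8.3·10.2 = 0.
That is s² + 10.05s + 84.66 = 0, so ω_n = 9.201 rad/s and ζ = 10.05/(2·9.201) = 0.5462.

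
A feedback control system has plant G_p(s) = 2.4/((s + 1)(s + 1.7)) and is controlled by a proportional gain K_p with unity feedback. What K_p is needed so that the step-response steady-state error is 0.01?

K_p = 70.1

For a type-0 loop with proportional control, e_ss = 1/(1 + K_p·G_p(0)).
G_p(0) = 1.412. Require 1/(1 + K_p·1.412) = 0.01, so 1 + 1.412·K_p = 100.
K_p = (100 − 1)/1.412 = 70.1.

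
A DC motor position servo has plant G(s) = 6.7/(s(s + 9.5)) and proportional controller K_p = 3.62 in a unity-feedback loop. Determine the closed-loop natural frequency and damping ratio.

ω_n = 4.92 rad/s, ζ = 0.964

1 + K_p·G(s) = 0 gives s² + 9.5s + 24.25 = 0.
So ω_n² = 24.25 ⇒ ω_n = 4.925 rad/s, and ζ = 9.5/(2ω_n) = 0.964.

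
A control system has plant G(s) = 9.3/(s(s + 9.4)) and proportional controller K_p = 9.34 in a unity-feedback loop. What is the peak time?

T_p = 0.39 s

From 1 + K_pG(s) = 0: s² + 9.4s + 86.86 = 0 ⇒ ω_n = 9.32, ζ = 0.5043.
Damped frequency ω_d = ω_n√(1−ζ²) = 8.048 rad/s, so peak time T_p = π/ω_d = 0.39 s.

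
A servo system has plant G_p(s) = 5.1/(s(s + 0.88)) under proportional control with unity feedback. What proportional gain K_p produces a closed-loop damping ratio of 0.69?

K_p = 0.0797

Closed-loop characteristic equation: s² + 0.88s + K_p·5.1 = 0.
So ω_n = √(5.1K_p) and 2ζω_n = 0.88, giving ζ = 0.88/(2√(5.1K_p)).
Setting ζ = 0.69: √(5.1K_p) = 0.88/(2·0.69) = 0.6377, so K_p = 0.4066/5.1 = 0.0797.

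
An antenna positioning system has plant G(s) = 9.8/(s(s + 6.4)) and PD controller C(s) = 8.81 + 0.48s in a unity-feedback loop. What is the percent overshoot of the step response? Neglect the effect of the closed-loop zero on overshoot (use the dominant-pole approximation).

Forward path: (8.81 + 0.48s)·9.8/(s(s+6.4)). The closed-loop characteristic equation is s² + (6.4 + 9.8·0.48)s + 9.8·8.81 = 0.
That is s² + 11.1s + 86.34 = 0, so ω_n = 9.292 rad/s and ζ = 11.1/(2·9.292) = 0.5975.
%OS = 100·exp(−πζ/√(1−ζ²)) = 9.62%.

9.62%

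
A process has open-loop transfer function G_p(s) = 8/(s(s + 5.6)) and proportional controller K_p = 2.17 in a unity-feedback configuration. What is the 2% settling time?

The closed-loop denominator s² + 5.6s + 17.36 gives ω_n = √17.36 = 4.167 and ζ = 5.6/(2ω_n) = 0.672.
2% settling time T_s ≈ 4/(ζω_n) = 4/2.8 = 1.43 s.

T_s ≈ 1.43 s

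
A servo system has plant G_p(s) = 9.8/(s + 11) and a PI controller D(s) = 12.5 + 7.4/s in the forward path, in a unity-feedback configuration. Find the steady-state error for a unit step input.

The open loop D(s)G_p(s) has a pole at the origin (type 1), so the static position error constant is infinite and e_ss = 1/(1+∞) = 0.

0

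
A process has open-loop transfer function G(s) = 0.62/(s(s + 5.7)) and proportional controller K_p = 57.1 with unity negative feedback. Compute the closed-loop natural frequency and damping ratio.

The closed-loop denominator is s(s+5.7) + 57.1·0.62 = s² + 5.7s + 35.4.
Matching s² + 2ζω_n s + ω_n²: ω_n = √35.4 = 5.95 rad/s and 2ζω_n = 5.7, so ζ = 5.7/(2·5.95) = 0.479.

ω_n = 5.95 rad/s, ζ = 0.479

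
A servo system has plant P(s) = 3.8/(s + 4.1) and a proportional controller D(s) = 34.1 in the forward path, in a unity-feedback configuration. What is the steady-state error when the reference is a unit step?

0.0307

The loop is type 0. Static position error constant K_pos = D(0)·P(0) = 34.1·0.9268 = 31.6.
Steady-state error to a unit step: e_ss = 1/(1+K_pos) = 1/32.6 = 0.0307.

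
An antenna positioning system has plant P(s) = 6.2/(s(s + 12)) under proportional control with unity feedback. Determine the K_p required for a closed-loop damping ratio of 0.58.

K_p = 17.3

Closed-loop characteristic equation: s² + 12s + K_p·6.2 = 0.
So ω_n = √(6.2K_p) and 2ζω_n = 12, giving ζ = 12/(2√(6.2K_p)).
Setting ζ = 0.58: √(6.2K_p) = 12/(2·0.58) = 10.34, so K_p = 107/6.2 = 17.3.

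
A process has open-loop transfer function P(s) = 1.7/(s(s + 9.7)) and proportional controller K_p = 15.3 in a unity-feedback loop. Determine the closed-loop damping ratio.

The closed-loop denominator is s(s+9.7) + 15.3·1.7 = s² + 9.7s + 26.01.
Matching s² + 2ζω_n s + ω_n²: ω_n = √26.01 = 5.1 rad/s and 2ζω_n = 9.7, so ζ = 9.7/(2·5.1) = 0.951.

ζ = 0.951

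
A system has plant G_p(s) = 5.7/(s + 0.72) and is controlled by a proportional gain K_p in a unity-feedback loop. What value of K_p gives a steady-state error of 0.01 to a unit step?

K_p = 12.5

The loop is type 0, so e_ss(step) = 1/(1 + K_pos) with K_pos = K_p·G_p(0).
G_p(0) = 7.917. Require 1/(1 + K_p·7.917) = 0.01, so 1 + 7.917·K_p = 100.
K_p = (100 − 1)/7.917 = 12.5.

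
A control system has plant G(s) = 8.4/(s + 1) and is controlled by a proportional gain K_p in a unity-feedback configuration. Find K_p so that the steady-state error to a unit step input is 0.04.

K_p = 2.86

Steady-state error for a unit step on this type-0 loop is 1/(1 + K_p·G(0)).
G(0) = 8.4. Require 1/(1 + K_p·8.4) = 0.04, so 1 + 8.4·K_p = 25.
K_p = (25 − 1)/8.4 = 2.86.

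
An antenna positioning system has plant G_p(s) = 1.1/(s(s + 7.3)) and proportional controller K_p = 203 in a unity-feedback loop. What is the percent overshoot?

The closed-loop denominator s² + 7.3s + 223.3 gives ω_n = √223.3 = 14.94 and ζ = 7.3/(2ω_n) = 0.2443.
%OS = 100·exp(−πζ/√(1−ζ²)) = 100·exp(−π·0.2443/√0.9403) = 45.3%.

45.3%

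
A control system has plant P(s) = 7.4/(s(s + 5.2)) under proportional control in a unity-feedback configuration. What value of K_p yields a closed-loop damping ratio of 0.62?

K_p = 2.38

Closed-loop characteristic equation: s² + 5.2s + K_p·7.4 = 0.
So ω_n = √(7.4K_p) and 2ζω_n = 5.2, giving ζ = 5.2/(2√(7.4K_p)).
Setting ζ = 0.62: √(7.4K_p) = 5.2/(2·0.62) = 4.194, so K_p = 17.59/7.4 = 2.38.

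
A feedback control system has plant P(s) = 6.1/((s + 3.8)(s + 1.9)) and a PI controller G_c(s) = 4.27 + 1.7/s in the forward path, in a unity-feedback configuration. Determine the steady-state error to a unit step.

0

The open loop G_c(s)P(s) has a pole at the origin (type 1), so the static position error constant is infinite and e_ss = 1/(1+∞) = 0.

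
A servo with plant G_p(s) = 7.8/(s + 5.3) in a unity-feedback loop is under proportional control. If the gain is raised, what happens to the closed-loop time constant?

The closed-loop bandwidth 5.3+K_p·7.8 grows with K_p, so τ shrinks.

decrease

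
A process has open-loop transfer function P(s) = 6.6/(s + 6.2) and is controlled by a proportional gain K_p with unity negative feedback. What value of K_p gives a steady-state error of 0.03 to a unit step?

K_p = 30.4

The loop is type 0, so e_ss(step) = 1/(1 + K_pos) with K_pos = K_p·P(0).
P(0) = 1.065. Require 1/(1 + K_p·1.065) = 0.03, so 1 + 1.065·K_p = 33.33.
K_p = (33.33 − 1)/1.065 = 30.4.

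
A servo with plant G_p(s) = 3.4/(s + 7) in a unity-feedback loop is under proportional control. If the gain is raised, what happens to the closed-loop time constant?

The closed-loop bandwidth 7+K_p·3.4 grows with K_p, so τ shrinks.

decrease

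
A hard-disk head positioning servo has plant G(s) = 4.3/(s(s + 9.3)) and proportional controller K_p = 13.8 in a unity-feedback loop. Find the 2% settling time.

From 1 + K_pG(s) = 0: s² + 9.3s + 59.34 = 0 ⇒ ω_n = 7.703, ζ = 0.6036.
2% settling time T_s ≈ 4/(ζω_n) = 4/4.65 = 0.86 s.

T_s ≈ 0.86 s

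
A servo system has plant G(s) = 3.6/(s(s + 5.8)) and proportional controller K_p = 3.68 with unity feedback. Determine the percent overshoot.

From 1 + K_pG(s) = 0: s² + 5.8s + 13.25 = 0 ⇒ ω_n = 3.64, ζ = 0.7968.
%OS = 100·exp(−πζ/√(1−ζ²)) = 100·exp(−π·0.7968/√0.3652) = 1.59%.

1.59%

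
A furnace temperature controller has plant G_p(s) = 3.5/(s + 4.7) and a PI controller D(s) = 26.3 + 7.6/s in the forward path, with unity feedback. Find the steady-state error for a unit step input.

0

The open loop D(s)G_p(s) has a pole at the origin (type 1), so the static position error constant is infinite and e_ss = 1/(1+∞) = 0.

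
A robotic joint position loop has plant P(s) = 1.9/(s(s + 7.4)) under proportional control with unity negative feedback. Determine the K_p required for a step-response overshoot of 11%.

From %OS = 100·exp(−πζ/√(1−ζ²)) = 11%, ζ = −ln(0.11)/√(π²+ln²(0.11)) = 0.5749.
Characteristic equation s² + 7.4s + 1.9K_p = 0 gives ζ = 7.4/(2√(1.9K_p)).
Setting ζ = 0.5749: √(1.9K_p) = 7.4/(2·0.5749) = 6.436, so K_p = 41.42/1.9 = 21.8.

K_p = 21.8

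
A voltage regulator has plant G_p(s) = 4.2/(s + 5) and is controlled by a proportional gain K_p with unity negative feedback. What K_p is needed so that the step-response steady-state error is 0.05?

For a type-0 loop with proportional control, e_ss = 1/(1 + K_p·G_p(0)).
G_p(0) = 0.84. Require 1/(1 + K_p·0.84) = 0.05, so 1 + 0.84·K_p = 20.
K_p = (20 − 1)/0.84 = 22.6.

K_p = 22.6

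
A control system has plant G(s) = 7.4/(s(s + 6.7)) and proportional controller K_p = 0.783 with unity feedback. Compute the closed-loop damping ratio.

The closed-loop denominator is s(s+6.7) + 0.783·7.4 = s² + 6.7s + 5.794.
So ω_n² = 5.794 ⇒ ω_n = 2.407 rad/s, and ζ = 6.7/(2ω_n) = 1.39.

ζ = 1.39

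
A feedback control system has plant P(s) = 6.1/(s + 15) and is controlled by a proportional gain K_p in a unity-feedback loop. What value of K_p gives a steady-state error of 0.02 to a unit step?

K_p = 120

For a type-0 loop with proportional control, e_ss = 1/(1 + K_p·P(0)).
P(0) = 0.4067. Require 1/(1 + K_p·0.4067) = 0.02, so 1 + 0.4067·K_p = 50.
K_p = (50 − 1)/0.4067 = 120.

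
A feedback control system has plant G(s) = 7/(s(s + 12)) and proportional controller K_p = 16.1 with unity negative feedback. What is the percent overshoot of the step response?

11.6%

The closed-loop denominator s² + 12s + 112.7 gives ω_n = √112.7 = 10.62 and ζ = 12/(2ω_n) = 0.5652.
%OS = 100·exp(−πζ/√(1−ζ²)) = 100·exp(−π·0.5652/√0.6806) = 11.6%.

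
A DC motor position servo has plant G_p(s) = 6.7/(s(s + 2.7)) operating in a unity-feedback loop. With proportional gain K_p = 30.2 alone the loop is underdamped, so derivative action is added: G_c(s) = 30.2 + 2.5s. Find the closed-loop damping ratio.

Forward path: (30.2 + 2.5s)·6.7/(s(s+2.7)). The closed-loop characteristic equation is s² + (2.7 + 6.7·2.5)s + 6.7·30.2 = 0.
That is s² + 19.45s + 202.3 = 0, so ω_n = 14.22 rad/s and ζ = 19.45/(2·14.22) = 0.6837.

ζ = 0.684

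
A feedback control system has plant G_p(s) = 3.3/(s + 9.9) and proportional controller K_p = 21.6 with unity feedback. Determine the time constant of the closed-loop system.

Closed-loop transfer function: T(s) = K_p·G_p(s)/(1 + K_p·G_p(s)) = 71.28/(s + 9.9 + 71.28) = 71.28/(s + 81.18).
Time constant τ = 1/81.18 = 0.0123 s.

τ = 0.0123 s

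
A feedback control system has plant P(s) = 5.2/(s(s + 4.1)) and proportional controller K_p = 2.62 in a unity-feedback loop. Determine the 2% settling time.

The closed-loop denominator s² + 4.1s + 13.62 gives ω_n = √13.62 = 3.691 and ζ = 4.1/(2ω_n) = 0.5554.
2% settling time T_s ≈ 4/(ζω_n) = 4/2.05 = 1.95 s.

T_s ≈ 1.95 s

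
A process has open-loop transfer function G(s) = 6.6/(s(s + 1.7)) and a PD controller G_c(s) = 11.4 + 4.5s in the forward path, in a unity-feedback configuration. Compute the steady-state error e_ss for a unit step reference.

The open loop G_c(s)G(s) has a pole at the origin (type 1), so the static position error constant is infinite and e_ss = 1/(1+∞) = 0.

0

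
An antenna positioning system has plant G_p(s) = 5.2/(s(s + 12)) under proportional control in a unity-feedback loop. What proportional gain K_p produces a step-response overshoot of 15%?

K_p = 25.9

From %OS = 100·exp(−πζ/√(1−ζ²)) = 15%, ζ = −ln(0.15)/√(π²+ln²(0.15)) = 0.5169.
Characteristic equation s² + 12s + 5.2K_p = 0 gives ζ = 12/(2√(5.2K_p)).
Setting ζ = 0.5169: √(5.2K_p) = 12/(2·0.5169) = 11.61, so K_p = 134.7/5.2 = 25.9.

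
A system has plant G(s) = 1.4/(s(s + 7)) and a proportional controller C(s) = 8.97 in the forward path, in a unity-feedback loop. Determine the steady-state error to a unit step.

The open loop C(s)G(s) has a pole at the origin (type 1), so the static position error constant is infinite and e_ss = 1/(1+∞) = 0.

0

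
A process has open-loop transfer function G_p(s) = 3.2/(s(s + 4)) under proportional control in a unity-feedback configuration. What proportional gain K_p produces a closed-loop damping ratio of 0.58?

Closed-loop characteristic equation: s² + 4s + K_p·3.2 = 0.
So ω_n = √(3.2K_p) and 2ζω_n = 4, giving ζ = 4/(2√(3.2K_p)).
Setting ζ = 0.58: √(3.2K_p) = 4/(2·0.58) = 3.448, so K_p = 11.89/3.2 = 3.72.

K_p = 3.72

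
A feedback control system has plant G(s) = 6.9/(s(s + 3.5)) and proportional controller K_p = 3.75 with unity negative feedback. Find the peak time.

From 1 + K_pG(s) = 0: s² + 3.5s + 25.88 = 0 ⇒ ω_n = 5.087, ζ = 0.344.
Damped frequency ω_d = ω_n√(1−ζ²) = 4.776 rad/s, so peak time T_p = π/ω_d = 0.658 s.

T_p = 0.658 s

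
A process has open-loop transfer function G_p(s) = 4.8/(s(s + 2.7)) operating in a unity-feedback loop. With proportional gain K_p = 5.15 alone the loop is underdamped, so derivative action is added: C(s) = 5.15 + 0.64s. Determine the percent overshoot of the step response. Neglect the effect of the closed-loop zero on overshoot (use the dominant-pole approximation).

Forward path: (5.15 + 0.64s)·4.8/(s(s+2.7)). The closed-loop characteristic equation is s² + (2.7 + 4.8·0.64)s + 4.8·5.15 = 0.
That is s² + 5.772s + 24.72 = 0, so ω_n = 4.972 rad/s and ζ = 5.772/(2·4.972) = 0.5805.
%OS = 100·exp(−πζ/√(1−ζ²)) = 10.7%.

10.7%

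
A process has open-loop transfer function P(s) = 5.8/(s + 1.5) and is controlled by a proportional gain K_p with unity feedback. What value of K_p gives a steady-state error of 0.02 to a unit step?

The loop is type 0, so e_ss(step) = 1/(1 + K_pos) with K_pos = K_p·P(0).
P(0) = 3.867. Require 1/(1 + K_p·3.867) = 0.02, so 1 + 3.867·K_p = 50.
K_p = (50 − 1)/3.867 = 12.7.

K_p = 12.7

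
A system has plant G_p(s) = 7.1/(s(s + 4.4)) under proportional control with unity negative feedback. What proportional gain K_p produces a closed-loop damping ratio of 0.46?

Closed-loop characteristic equation: s² + 4.4s + K_p·7.1 = 0.
So ω_n = √(7.1K_p) and 2ζω_n = 4.4, giving ζ = 4.4/(2√(7.1K_p)).
Setting ζ = 0.46: √(7.1K_p) = 4.4/(2·0.46) = 4.783, so K_p = 22.87/7.1 = 3.22.

K_p = 3.22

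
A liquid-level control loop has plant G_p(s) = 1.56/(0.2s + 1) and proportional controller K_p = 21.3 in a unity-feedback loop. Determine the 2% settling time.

Closed loop: T(s) = K_p·G_p/(1+K_p·G_p) = 33.23/(0.2s + 1 + 33.23), with pole at s = −(1 + 33.23)/0.2 = −171.1.
τ = 1/171.1 = 0.005843 s, so 2% settling time ≈ 4τ = 0.0234 s.

T_s ≈ 0.0234 s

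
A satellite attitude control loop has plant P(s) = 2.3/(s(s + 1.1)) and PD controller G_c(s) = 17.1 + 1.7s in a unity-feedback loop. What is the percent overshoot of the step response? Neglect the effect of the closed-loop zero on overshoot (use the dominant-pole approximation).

Forward path: (17.1 + 1.7s)·2.3/(s(s+1.1)). The closed-loop characteristic equation is s² + (1.1 + 2.3·1.7)s + 2.3·17.1 = 0.
That is s² + 5.01s + 39.33 = 0, so ω_n = 6.271 rad/s and ζ = 5.01/(2·6.271) = 0.3994.
%OS = 100·exp(−πζ/√(1−ζ²)) = 25.4%.

25.4%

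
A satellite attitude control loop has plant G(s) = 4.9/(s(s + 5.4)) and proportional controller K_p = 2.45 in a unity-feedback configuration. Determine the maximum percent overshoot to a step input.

The closed-loop denominator s² + 5.4s + 12.01 gives ω_n = √12.01 = 3.465 and ζ = 5.4/(2ω_n) = 0.7793.
%OS = 100·exp(−πζ/√(1−ζ²)) = 100·exp(−π·0.7793/√0.3928) = 2.01%.

2.01%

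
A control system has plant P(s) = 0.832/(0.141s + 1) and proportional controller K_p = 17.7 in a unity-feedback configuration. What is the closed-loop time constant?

Closed loop: T(s) = K_p·P/(1+K_p·P) = 14.73/(0.141s + 1 + 14.73), with pole at s = −(1 + 14.73)/0.141 = −111.5.
Closed-loop time constant τ = 1/111.5 = 0.00897 s.

τ = 0.00897 s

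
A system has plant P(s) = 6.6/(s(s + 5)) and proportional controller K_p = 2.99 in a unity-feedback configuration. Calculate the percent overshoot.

11.8%

From 1 + K_pP(s) = 0: s² + 5s + 19.73 = 0 ⇒ ω_n = 4.442, ζ = 0.5628.
%OS = 100·exp(−πζ/√(1−ζ²)) = 100·exp(−π·0.5628/√0.6833) = 11.8%.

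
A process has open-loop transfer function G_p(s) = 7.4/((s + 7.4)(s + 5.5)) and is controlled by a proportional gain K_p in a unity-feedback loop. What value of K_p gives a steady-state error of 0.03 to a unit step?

The loop is type 0, so e_ss(step) = 1/(1 + K_pos) with K_pos = K_p·G_p(0).
G_p(0) = 0.1818. Require 1/(1 + K_p·0.1818) = 0.03, so 1 + 0.1818·K_p = 33.33.
K_p = (33.33 − 1)/0.1818 = 178.

K_p = 178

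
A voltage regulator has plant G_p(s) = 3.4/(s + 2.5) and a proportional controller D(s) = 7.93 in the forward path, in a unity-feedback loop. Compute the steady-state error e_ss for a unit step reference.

0.0849

The loop is type 0. Static position error constant K_pos = D(0)·G_p(0) = 7.93·1.36 = 10.78.
Steady-state error to a unit step: e_ss = 1/(1+K_pos) = 1/11.78 = 0.0849.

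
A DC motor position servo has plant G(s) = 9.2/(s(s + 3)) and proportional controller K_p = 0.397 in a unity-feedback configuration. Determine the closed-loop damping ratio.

The closed-loop denominator is s(s+3) + 0.397·9.2 = s² + 3s + 3.652.
Matching s² + 2ζω_n s + ω_n²: ω_n = √3.652 = 1.911 rad/s and 2ζω_n = 3, so ζ = 3/(2·1.911) = 0.785.

ζ = 0.785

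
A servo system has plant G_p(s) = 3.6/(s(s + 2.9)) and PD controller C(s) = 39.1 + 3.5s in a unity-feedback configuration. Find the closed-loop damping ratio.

ζ = 0.653

Forward path: (39.1 + 3.5s)·3.6/(s(s+2.9)). The closed-loop characteristic equation is s² + (2.9 + 3.6·3.5)s + 3.6·39.1 = 0.
That is s² + 15.5s + 140.8 = 0, so ω_n = 11.86 rad/s and ζ = 15.5/(2·11.86) = 0.6532.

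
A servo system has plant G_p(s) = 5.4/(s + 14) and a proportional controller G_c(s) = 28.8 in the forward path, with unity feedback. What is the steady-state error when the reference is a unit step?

The loop is type 0. Static position error constant K_pos = G_c(0)·G_p(0) = 28.8·0.3857 = 11.11.
Steady-state error to a unit step: e_ss = 1/(1+K_pos) = 1/12.11 = 0.0826.

0.0826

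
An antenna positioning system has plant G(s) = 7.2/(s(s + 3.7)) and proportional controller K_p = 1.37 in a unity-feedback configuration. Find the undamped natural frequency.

ω_n = 3.14 rad/s

1 + K_p·G(s) = 0 gives s² + 3.7s + 9.864 = 0.
So ω_n² = 9.864 ⇒ ω_n = 3.141 rad/s, and ζ = 3.7/(2ω_n) = 0.589.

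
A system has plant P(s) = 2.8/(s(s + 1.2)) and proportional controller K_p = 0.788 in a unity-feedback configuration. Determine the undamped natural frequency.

ω_n = 1.49 rad/s

The closed-loop denominator is s(s+1.2) + 0.788·2.8 = s² + 1.2s + 2.206.
Matching s² + 2ζω_n s + ω_n²: ω_n = √2.206 = 1.485 rad/s and 2ζω_n = 1.2, so ζ = 1.2/(2·1.485) = 0.404.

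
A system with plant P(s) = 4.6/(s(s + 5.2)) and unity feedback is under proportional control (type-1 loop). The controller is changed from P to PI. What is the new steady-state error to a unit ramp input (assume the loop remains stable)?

0

The integrator raises the loop to type 2, so K_v → ∞ and e_ss to a ramp is zero.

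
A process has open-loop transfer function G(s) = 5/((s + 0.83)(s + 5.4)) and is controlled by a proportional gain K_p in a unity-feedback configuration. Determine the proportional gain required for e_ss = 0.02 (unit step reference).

K_p = 43.9

For a type-0 loop with proportional control, e_ss = 1/(1 + K_p·G(0)).
G(0) = 1.116. Require 1/(1 + K_p·1.116) = 0.02, so 1 + 1.116·K_p = 50.
K_p = (50 − 1)/1.116 = 43.9.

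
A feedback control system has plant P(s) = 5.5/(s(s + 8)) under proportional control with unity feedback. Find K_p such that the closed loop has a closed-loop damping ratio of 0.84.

Closed-loop characteristic equation: s² + 8s + K_p·5.5 = 0.
So ω_n = √(5.5K_p) and 2ζω_n = 8, giving ζ = 8/(2√(5.5K_p)).
Setting ζ = 0.84: √(5.5K_p) = 8/(2·0.84) = 4.762, so K_p = 22.68/5.5 = 4.12.

K_p = 4.12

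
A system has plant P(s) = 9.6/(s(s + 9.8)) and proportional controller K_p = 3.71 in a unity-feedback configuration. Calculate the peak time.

The closed-loop denominator s² + 9.8s + 35.62 gives ω_n = √35.62 = 5.968 and ζ = 9.8/(2ω_n) = 0.8211.
Damped frequency ω_d = ω_n√(1−ζ²) = 3.407 rad/s, so peak time T_p = π/ω_d = 0.922 s.

T_p = 0.922 s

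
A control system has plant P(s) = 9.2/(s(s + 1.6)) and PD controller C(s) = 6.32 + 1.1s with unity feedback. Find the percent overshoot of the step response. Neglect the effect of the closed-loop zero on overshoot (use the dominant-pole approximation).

2.3%

Forward path: (6.32 + 1.1s)·9.2/(s(s+1.6)). The closed-loop characteristic equation is s² + (1.6 + 9.2·1.1)s + 9.2·6.32 = 0.
That is s² + 11.72s + 58.14 = 0, so ω_n = 7.625 rad/s and ζ = 11.72/(2·7.625) = 0.7685.
%OS = 100·exp(−πζ/√(1−ζ²)) = 2.3%.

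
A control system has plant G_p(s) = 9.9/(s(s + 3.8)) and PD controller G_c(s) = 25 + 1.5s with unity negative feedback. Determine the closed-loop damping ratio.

Forward path: (25 + 1.5s)·9.9/(s(s+3.8)). The closed-loop characteristic equation is s² + (3.8 + 9.9·1.5)s + 9.9·25 = 0.
That is s² + 18.65s + 247.5 = 0, so ω_n = 15.73 rad/s and ζ = 18.65/(2·15.73) = 0.5927.

ζ = 0.593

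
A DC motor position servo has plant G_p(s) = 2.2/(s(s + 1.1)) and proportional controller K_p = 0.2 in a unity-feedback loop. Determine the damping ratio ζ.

ζ = 0.829

With unity feedback the closed-loop characteristic equation is s² + 1.1s + 0.2·2.2 = s² + 1.1s + 0.44 = 0.
So ω_n² = 0.44 ⇒ ω_n = 0.6633 rad/s, and ζ = 1.1/(2ω_n) = 0.829.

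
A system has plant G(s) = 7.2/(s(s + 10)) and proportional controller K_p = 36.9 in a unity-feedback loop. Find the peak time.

T_p = 0.203 s

The closed-loop denominator s² + 10s + 265.7 gives ω_n = √265.7 = 16.3 and ζ = 10/(2ω_n) = 0.3068.
Damped frequency ω_d = ω_n√(1−ζ²) = 15.51 rad/s, so peak time T_p = π/ω_d = 0.203 s.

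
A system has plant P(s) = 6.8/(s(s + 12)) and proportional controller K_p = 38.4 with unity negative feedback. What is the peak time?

T_p = 0.209 s

The closed-loop denominator s² + 12s + 261.1 gives ω_n = √261.1 = 16.16 and ζ = 12/(2ω_n) = 0.3713.
Damped frequency ω_d = ω_n√(1−ζ²) = 15 rad/s, so peak time T_p = π/ω_d = 0.209 s.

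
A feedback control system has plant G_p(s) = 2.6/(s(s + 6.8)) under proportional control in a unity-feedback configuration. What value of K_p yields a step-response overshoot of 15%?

K_p = 16.6

From %OS = 100·exp(−πζ/√(1−ζ²)) = 15%, ζ = −ln(0.15)/√(π²+ln²(0.15)) = 0.5169.
Characteristic equation s² + 6.8s + 2.6K_p = 0 gives ζ = 6.8/(2√(2.6K_p)).
Setting ζ = 0.5169: √(2.6K_p) = 6.8/(2·0.5169) = 6.577, so K_p = 43.26/2.6 = 16.6.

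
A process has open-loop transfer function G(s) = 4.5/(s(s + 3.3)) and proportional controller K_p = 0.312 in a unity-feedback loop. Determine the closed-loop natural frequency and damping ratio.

ω_n = 1.18 rad/s, ζ = 1.39

The closed-loop denominator is s(s+3.3) + 0.312·4.5 = s² + 3.3s + 1.404.
So ω_n² = 1.404 ⇒ ω_n = 1.185 rad/s, and ζ = 3.3/(2ω_n) = 1.39.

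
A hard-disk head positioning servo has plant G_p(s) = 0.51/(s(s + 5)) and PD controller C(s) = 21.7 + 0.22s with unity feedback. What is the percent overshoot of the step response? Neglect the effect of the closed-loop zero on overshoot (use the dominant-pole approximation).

Forward path: (21.7 + 0.22s)·0.51/(s(s+5)). The closed-loop characteristic equation is s² + (5 + 0.51·0.22)s + 0.51·21.7 = 0.
That is s² + 5.112s + 11.07 = 0, so ω_n = 3.327 rad/s and ζ = 5.112/(2·3.327) = 0.7684.
%OS = 100·exp(−πζ/√(1−ζ²)) = 2.3%.

2.3%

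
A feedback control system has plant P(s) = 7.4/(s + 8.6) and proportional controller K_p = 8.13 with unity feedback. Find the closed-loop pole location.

Closed-loop transfer function: T(s) = K_p·P(s)/(1 + K_p·P(s)) = 60.16/(s + 8.6 + 60.16) = 60.16/(s + 68.76).
The closed-loop pole is at s = −68.76.

s = -68.76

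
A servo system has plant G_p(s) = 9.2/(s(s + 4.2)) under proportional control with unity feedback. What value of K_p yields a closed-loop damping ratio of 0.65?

Closed-loop characteristic equation: s² + 4.2s + K_p·9.2 = 0.
So ω_n = √(9.2K_p) and 2ζω_n = 4.2, giving ζ = 4.2/(2√(9.2K_p)).
Setting ζ = 0.65: √(9.2K_p) = 4.2/(2·0.65) = 3.231, so K_p = 10.44/9.2 = 1.13.

K_p = 1.13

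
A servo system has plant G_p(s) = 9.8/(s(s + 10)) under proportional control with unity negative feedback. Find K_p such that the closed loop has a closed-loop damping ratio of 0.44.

Closed-loop characteristic equation: s² + 10s + K_p·9.8 = 0.
So ω_n = √(9.8K_p) and 2ζω_n = 10, giving ζ = 10/(2√(9.8K_p)).
Setting ζ = 0.44: √(9.8K_p) = 10/(2·0.44) = 11.36, so K_p = 129.1/9.8 = 13.2.

K_p = 13.2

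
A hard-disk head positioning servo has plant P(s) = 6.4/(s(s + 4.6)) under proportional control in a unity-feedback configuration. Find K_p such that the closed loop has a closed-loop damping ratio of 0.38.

Closed-loop characteristic equation: s² + 4.6s + K_p·6.4 = 0.
So ω_n = √(6.4K_p) and 2ζω_n = 4.6, giving ζ = 4.6/(2√(6.4K_p)).
Setting ζ = 0.38: √(6.4K_p) = 4.6/(2·0.38) = 6.053, so K_p = 36.63/6.4 = 5.72.

K_p = 5.72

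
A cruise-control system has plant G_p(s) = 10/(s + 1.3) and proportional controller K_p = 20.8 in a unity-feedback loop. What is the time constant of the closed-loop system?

Closed-loop transfer function: T(s) = K_p·G_p(s)/(1 + K_p·G_p(s)) = 208/(s + 1.3 + 208) = 208/(s + 209.3).
Time constant τ = 1/209.3 = 0.00478 s.

τ = 0.00478 s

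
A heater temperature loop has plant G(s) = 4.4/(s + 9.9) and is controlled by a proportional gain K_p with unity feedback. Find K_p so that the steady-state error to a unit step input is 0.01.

K_p = 223

The loop is type 0, so e_ss(step) = 1/(1 + K_pos) with K_pos = K_p·G(0).
G(0) = 0.4444. Require 1/(1 + K_p·0.4444) = 0.01, so 1 + 0.4444·K_p = 100.
K_p = (100 − 1)/0.4444 = 223.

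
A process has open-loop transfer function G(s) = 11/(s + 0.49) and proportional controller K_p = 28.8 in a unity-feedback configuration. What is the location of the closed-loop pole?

Closed-loop transfer function: T(s) = K_p·G(s)/(1 + K_p·G(s)) = 316.8/(s + 0.49 + 316.8) = 316.8/(s + 317.3).
The closed-loop pole is at s = −317.3.

s = -317.3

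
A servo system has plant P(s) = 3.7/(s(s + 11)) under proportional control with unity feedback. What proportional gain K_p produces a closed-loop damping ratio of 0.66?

K_p = 18.8

Closed-loop characteristic equation: s² + 11s + K_p·3.7 = 0.
So ω_n = √(3.7K_p) and 2ζω_n = 11, giving ζ = 11/(2√(3.7K_p)).
Setting ζ = 0.66: √(3.7K_p) = 11/(2·0.66) = 8.333, so K_p = 69.44/3.7 = 18.8.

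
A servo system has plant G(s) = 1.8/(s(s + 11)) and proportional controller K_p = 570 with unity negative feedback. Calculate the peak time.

From 1 + K_pG(s) = 0: s² + 11s + 1026 = 0 ⇒ ω_n = 32.03, ζ = 0.1717.
Damped frequency ω_d = ω_n√(1−ζ²) = 31.56 rad/s, so peak time T_p = π/ω_d = 0.0996 s.

T_p = 0.0996 s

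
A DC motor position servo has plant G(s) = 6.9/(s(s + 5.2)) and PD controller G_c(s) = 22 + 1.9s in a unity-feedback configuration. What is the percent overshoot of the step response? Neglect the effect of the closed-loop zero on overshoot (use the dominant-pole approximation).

3.06%

Forward path: (22 + 1.9s)·6.9/(s(s+5.2)). The closed-loop characteristic equation is s² + (5.2 + 6.9·1.9)s + 6.9·22 = 0.
That is s² + 18.31s + 151.8 = 0, so ω_n = 12.32 rad/s and ζ = 18.31/(2·12.32) = 0.7431.
%OS = 100·exp(−πζ/√(1−ζ²)) = 3.06%.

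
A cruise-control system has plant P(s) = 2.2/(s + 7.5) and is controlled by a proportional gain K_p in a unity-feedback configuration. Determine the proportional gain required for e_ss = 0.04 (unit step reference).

Steady-state error for a unit step on this type-0 loop is 1/(1 + K_p·P(0)).
P(0) = 0.2933. Require 1/(1 + K_p·0.2933) = 0.04, so 1 + 0.2933·K_p = 25.
K_p = (25 − 1)/0.2933 = 81.8.

K_p = 81.8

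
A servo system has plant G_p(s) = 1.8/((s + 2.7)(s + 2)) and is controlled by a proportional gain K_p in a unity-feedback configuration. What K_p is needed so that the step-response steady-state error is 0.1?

For a type-0 loop with proportional control, e_ss = 1/(1 + K_p·G_p(0)).
G_p(0) = 0.3333. Require 1/(1 + K_p·0.3333) = 0.1, so 1 + 0.3333·K_p = 10.
K_p = (10 − 1)/0.3333 = 27.

K_p = 27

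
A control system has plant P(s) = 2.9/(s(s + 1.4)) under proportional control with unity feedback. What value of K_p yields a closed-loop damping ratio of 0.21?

Closed-loop characteristic equation: s² + 1.4s + K_p·2.9 = 0.
So ω_n = √(2.9K_p) and 2ζω_n = 1.4, giving ζ = 1.4/(2√(2.9K_p)).
Setting ζ = 0.21: √(2.9K_p) = 1.4/(2·0.21) = 3.333, so K_p = 11.11/2.9 = 3.83.

K_p = 3.83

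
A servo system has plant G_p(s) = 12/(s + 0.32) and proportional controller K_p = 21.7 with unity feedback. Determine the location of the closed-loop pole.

Closed-loop transfer function: T(s) = K_p·G_p(s)/(1 + K_p·G_p(s)) = 260.4/(s + 0.32 + 260.4) = 260.4/(s + 260.7).
The closed-loop pole is at s = −260.7.

s = -260.7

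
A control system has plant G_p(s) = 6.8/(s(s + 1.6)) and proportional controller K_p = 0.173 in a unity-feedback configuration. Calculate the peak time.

T_p = 4.29 s

Closed-loop characteristic equation: s² + 1.6s + 1.176 = 0, so ω_n = 1.085 rad/s and ζ = 1.6/(2·1.085) = 0.7376.
Damped frequency ω_d = ω_n√(1−ζ²) = 0.7324 rad/s, so peak time T_p = π/ω_d = 4.29 s.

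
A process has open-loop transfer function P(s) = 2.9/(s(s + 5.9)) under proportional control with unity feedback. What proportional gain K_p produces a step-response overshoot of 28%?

From %OS = 100·exp(−πζ/√(1−ζ²)) = 28%, ζ = −ln(0.28)/√(π²+ln²(0.28)) = 0.3755.
Characteristic equation s² + 5.9s + 2.9K_p = 0 gives ζ = 5.9/(2√(2.9K_p)).
Setting ζ = 0.3755: √(2.9K_p) = 5.9/(2·0.3755) = 7.855, so K_p = 61.71/2.9 = 21.3.

K_p = 21.3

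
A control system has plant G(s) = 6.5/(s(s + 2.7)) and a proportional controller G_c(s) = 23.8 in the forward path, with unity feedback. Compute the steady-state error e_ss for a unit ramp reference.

0.0175

The loop has one pole at the origin (type 1). Velocity error constant K_v = lim_{s→0} s·G_c(s)G(s) = 23.8·6.5/2.7 = 57.3.
Steady-state error to a unit ramp: e_ss = 1/K_v = 0.0175.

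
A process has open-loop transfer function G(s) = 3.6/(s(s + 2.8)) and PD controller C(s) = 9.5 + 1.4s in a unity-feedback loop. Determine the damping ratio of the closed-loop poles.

Forward path: (9.5 + 1.4s)·3.6/(s(s+2.8)). The closed-loop characteristic equation is s² + (2.8 + 3.6·1.4)s + 3.6·9.5 = 0.
That is s² + 7.84s + 34.2 = 0, so ω_n = 5.848 rad/s and ζ = 7.84/(2·5.848) = 0.6703.

ζ = 0.67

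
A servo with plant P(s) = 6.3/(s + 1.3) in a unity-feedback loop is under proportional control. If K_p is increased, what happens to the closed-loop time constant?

decrease

The closed-loop bandwidth 1.3+K_p·6.3 grows with K_p, so τ shrinks.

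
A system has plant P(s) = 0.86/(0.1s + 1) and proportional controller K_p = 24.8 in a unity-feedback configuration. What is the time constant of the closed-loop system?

τ = 0.00448 s

Closed loop: T(s) = K_p·P/(1+K_p·P) = 21.33/(0.1s + 1 + 21.33), with pole at s = −(1 + 21.33)/0.1 = −223.3.
Closed-loop time constant τ = 1/223.3 = 0.00448 s.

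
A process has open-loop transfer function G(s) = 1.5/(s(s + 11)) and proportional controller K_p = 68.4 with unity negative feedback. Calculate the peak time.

Closed-loop characteristic equation: s² + 11s + 102.6 = 0, so ω_n = 10.13 rad/s and ζ = 11/(2·10.13) = 0.543.
Damped frequency ω_d = ω_n√(1−ζ²) = 8.506 rad/s, so peak time T_p = π/ω_d = 0.369 s.

T_p = 0.369 s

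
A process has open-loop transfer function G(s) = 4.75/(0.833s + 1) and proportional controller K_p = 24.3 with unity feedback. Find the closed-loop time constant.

τ = 0.00715 s

Closed loop: T(s) = K_p·G/(1+K_p·G) = 115.4/(0.833s + 1 + 115.4), with pole at s = −(1 + 115.4)/0.833 = −139.8.
Closed-loop time constant τ = 1/139.8 = 0.00715 s.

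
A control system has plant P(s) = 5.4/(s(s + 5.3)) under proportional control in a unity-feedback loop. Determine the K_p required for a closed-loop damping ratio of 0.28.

K_p = 16.6

Closed-loop characteristic equation: s² + 5.3s + K_p·5.4 = 0.
So ω_n = √(5.4K_p) and 2ζω_n = 5.3, giving ζ = 5.3/(2√(5.4K_p)).
Setting ζ = 0.28: √(5.4K_p) = 5.3/(2·0.28) = 9.464, so K_p = 89.57/5.4 = 16.6.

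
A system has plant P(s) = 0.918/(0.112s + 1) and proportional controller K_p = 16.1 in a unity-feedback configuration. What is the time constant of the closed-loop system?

τ = 0.0071 s

Closed loop: T(s) = K_p·P/(1+K_p·P) = 14.78/(0.112s + 1 + 14.78), with pole at s = −(1 + 14.78)/0.112 = −140.9.
Closed-loop time constant τ = 1/140.9 = 0.0071 s.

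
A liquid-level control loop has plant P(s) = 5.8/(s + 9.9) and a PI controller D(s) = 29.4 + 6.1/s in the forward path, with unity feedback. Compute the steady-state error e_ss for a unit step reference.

0

The open loop D(s)P(s) has a pole at the origin (type 1), so the static position error constant is infinite and e_ss = 1/(1+∞) = 0.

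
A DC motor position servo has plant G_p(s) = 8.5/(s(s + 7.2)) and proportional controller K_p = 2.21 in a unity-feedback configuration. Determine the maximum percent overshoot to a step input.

0.922%

The closed-loop denominator s² + 7.2s + 18.79 gives ω_n = √18.79 = 4.334 and ζ = 7.2/(2ω_n) = 0.8306.
%OS = 100·exp(−πζ/√(1−ζ²)) = 100·exp(−π·0.8306/√0.3101) = 0.922%.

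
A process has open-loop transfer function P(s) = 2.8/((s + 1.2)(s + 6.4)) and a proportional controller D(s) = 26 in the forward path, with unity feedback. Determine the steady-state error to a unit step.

The loop is type 0. Static position error constant K_pos = D(0)·P(0) = 26·0.3646 = 9.479.
Steady-state error to a unit step: e_ss = 1/(1+K_pos) = 1/10.48 = 0.0954.

0.0954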